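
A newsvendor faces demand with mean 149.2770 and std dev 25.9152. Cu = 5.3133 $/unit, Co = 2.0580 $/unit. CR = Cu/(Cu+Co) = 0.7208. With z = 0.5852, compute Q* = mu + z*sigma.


CR = Cu/(Cu+Co) = 5.3133/(5.3133+2.0580) = 0.7208
z = 0.5852
Q* = 149.2770 + 0.5852 * 25.9152 = 164.4426

164.4426 units


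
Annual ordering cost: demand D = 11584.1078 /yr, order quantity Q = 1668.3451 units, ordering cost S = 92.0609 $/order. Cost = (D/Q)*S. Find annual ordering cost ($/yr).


Number of orders = D/Q = 6.9435
Cost = 6.9435 * 92.0609 = 639.2223

639.2223 $/yr


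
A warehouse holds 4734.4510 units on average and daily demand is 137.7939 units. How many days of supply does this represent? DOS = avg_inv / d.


DOS = 4734.4510 / 137.7939 = 34.3589

34.3589 days


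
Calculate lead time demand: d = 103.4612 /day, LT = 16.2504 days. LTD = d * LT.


LTD = 103.4612 * 16.2504 = 1681.2859

1681.2859 units


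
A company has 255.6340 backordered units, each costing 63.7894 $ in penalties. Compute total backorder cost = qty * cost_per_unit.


Total = 255.6340 * 63.7894 = 16306.7395

16306.7395 $


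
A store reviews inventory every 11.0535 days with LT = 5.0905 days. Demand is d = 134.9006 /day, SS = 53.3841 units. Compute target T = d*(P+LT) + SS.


P + LT = 16.1440
d*(P+LT) = 134.9006 * 16.1440 = 2177.8353
T = 2177.8353 + 53.3841 = 2231.2194

2231.2194 units


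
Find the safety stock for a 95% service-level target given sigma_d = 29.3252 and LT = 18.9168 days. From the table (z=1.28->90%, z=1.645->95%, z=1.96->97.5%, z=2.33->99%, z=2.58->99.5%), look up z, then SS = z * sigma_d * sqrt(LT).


From the table, SL = 95% corresponds to z = 1.645
sqrt(LT) = sqrt(18.9168) = 4.3493
SS = 1.645 * 29.3252 * 4.3493 = 209.8122

209.8122 units


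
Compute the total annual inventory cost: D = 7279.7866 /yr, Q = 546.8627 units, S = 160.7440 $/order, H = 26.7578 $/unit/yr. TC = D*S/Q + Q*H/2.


Ordering cost = D*S/Q = 2139.8095
Holding cost = Q*H/2 = 7316.4214
TC = 2139.8095 + 7316.4214 = 9456.2309

9456.2309 $/yr


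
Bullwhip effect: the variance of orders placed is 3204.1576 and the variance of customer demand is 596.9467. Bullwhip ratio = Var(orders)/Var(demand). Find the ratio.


BW = 3204.1576 / 596.9467 = 5.3676

5.3676


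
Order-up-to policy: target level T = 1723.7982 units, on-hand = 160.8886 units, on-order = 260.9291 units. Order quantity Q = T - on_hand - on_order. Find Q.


Inventory position = OH + OO = 160.8886 + 260.9291 = 421.8177
Q = 1723.7982 - 421.8177 = 1301.9805

1301.9805 units


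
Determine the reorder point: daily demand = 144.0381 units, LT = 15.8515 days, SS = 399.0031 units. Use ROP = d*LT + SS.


d*LT = 144.0381 * 15.8515 = 2283.2199
ROP = 2283.2199 + 399.0031 = 2682.2230

2682.2230 units


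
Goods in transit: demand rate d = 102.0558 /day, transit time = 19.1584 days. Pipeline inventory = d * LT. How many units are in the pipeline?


Pipeline = 102.0558 * 19.1584 = 1955.2258

1955.2258 units


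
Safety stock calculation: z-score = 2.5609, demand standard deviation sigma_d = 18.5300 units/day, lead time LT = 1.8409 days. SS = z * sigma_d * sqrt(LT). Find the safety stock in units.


sqrt(LT) = sqrt(1.8409) = 1.3568
SS = 2.5609 * 18.5300 * 1.3568 = 64.3848

64.3848 units


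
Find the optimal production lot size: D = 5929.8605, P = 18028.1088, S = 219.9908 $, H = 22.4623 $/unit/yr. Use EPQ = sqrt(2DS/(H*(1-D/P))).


1 - D/P = 1 - 0.3289 = 0.6711
H*(1-D/P) = 15.0739
2DS = 2609029.5106
EPQ = sqrt(173082.2152) = 416.0315

416.0315 units


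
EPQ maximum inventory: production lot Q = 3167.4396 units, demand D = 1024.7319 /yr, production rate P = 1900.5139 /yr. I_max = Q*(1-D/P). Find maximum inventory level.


D/P = 0.5392
1 - D/P = 0.4608
I_max = 3167.4396 * 0.4608 = 1459.5982

1459.5982 units


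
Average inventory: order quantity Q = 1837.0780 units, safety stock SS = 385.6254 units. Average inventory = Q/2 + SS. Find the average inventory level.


Q/2 = 918.5390
Avg = 918.5390 + 385.6254 = 1304.1644

1304.1644 units


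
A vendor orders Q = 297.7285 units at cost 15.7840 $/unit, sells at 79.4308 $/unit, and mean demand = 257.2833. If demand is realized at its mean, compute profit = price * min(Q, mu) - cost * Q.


Sales at mu = min(297.7285, 257.2833) = 257.2833
Revenue = 79.4308 * 257.2833 = 20436.2183
Total cost = 15.7840 * 297.7285 = 4699.3466
Profit = 20436.2183 - 4699.3466 = 15736.8717

15736.8717 $


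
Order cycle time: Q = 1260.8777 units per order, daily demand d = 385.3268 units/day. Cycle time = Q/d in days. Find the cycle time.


Cycle = 1260.8777 / 385.3268 = 3.2722

3.2722 days


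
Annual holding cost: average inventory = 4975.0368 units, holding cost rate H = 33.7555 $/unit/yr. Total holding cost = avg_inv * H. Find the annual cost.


Cost = 4975.0368 * 33.7555 = 167934.8547

167934.8547 $/yr


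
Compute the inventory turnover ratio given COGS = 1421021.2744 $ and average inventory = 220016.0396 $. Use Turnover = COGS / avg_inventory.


Turnover = 1421021.2744 / 220016.0396 = 6.4587

6.4587


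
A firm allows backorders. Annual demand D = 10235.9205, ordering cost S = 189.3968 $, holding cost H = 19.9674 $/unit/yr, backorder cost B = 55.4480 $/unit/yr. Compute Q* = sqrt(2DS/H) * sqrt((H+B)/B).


sqrt(2DS/H) = 440.6604
sqrt((H+B)/B) = 1.1662
Q* = 440.6604 * 1.1662 = 513.9148

513.9148 units


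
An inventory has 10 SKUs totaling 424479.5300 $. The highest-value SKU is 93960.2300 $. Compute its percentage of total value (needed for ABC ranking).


Top item = 93960.2300
Total = 424479.5300
Percentage = 93960.2300 / 424479.5300 * 100 = 22.1354

22.1354%


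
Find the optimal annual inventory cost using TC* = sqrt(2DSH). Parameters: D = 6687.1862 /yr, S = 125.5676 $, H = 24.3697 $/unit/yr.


2*D*S*H = 40926177.9364
TC* = sqrt(40926177.9364) = 6397.3571

6397.3571 $/yr


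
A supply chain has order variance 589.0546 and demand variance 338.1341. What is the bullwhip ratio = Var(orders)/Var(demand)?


BW = 589.0546 / 338.1341 = 1.7421

1.7421


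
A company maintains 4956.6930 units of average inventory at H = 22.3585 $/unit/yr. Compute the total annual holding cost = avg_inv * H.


Cost = 4956.6930 * 22.3585 = 110824.2204

110824.2204 $/yr


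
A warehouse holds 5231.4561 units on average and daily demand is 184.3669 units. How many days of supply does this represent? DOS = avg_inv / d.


DOS = 5231.4561 / 184.3669 = 28.3752

28.3752 days


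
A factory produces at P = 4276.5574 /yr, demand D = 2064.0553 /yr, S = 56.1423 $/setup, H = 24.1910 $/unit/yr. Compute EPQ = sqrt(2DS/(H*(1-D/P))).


1 - D/P = 1 - 0.4826 = 0.5174
H*(1-D/P) = 12.5154
2DS = 231761.6237
EPQ = sqrt(18518.1807) = 136.0815

136.0815 units


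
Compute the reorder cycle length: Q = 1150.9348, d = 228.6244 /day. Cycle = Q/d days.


Cycle = 1150.9348 / 228.6244 = 5.0342

5.0342 days


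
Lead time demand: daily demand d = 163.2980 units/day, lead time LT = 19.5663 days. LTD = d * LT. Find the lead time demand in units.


LTD = 163.2980 * 19.5663 = 3195.1377

3195.1377 units


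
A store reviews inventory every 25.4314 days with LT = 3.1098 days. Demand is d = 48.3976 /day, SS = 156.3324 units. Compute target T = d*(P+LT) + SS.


P + LT = 28.5412
d*(P+LT) = 48.3976 * 28.5412 = 1381.3256
T = 1381.3256 + 156.3324 = 1537.6580

1537.6580 units


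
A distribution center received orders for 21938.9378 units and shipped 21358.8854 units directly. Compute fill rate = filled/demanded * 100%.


FR = 21358.8854 / 21938.9378 * 100 = 97.3561

97.3561%


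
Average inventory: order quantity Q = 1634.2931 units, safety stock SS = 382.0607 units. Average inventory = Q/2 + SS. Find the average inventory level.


Q/2 = 817.1466
Avg = 817.1466 + 382.0607 = 1199.2072

1199.2072 units


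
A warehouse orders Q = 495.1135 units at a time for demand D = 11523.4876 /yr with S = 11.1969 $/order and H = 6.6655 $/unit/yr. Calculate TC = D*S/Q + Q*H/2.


Ordering cost = D*S/Q = 260.6015
Holding cost = Q*H/2 = 1650.0895
TC = 260.6015 + 1650.0895 = 1910.6911

1910.6911 $/yr


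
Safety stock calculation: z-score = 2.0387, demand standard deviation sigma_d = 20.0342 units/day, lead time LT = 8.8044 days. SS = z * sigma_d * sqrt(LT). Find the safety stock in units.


sqrt(LT) = sqrt(8.8044) = 2.9672
SS = 2.0387 * 20.0342 * 2.9672 = 121.1924

121.1924 units


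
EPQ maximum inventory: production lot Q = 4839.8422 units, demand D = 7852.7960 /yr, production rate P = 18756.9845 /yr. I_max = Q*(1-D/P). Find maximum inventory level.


D/P = 0.4187
1 - D/P = 0.5813
I_max = 4839.8422 * 0.5813 = 2813.5947

2813.5947 units


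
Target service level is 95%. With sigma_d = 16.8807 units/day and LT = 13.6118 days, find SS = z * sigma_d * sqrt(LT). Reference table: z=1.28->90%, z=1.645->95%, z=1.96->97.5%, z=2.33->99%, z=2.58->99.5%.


From the table, SL = 95% corresponds to z = 1.645
sqrt(LT) = sqrt(13.6118) = 3.6894
SS = 1.645 * 16.8807 * 3.6894 = 102.4505

102.4505 units


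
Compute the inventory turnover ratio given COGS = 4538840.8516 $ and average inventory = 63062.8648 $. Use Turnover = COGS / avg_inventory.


Turnover = 4538840.8516 / 63062.8648 = 71.9733

71.9733


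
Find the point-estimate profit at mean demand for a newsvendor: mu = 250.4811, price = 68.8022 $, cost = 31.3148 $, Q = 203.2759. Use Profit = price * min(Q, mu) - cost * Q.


Sales at mu = min(203.2759, 250.4811) = 203.2759
Revenue = 68.8022 * 203.2759 = 13985.8291
Total cost = 31.3148 * 203.2759 = 6365.5442
Profit = 13985.8291 - 6365.5442 = 7620.2850

7620.2850 $


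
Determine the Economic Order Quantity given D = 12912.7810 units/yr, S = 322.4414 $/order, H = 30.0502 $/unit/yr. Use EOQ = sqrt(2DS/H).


2*D*S = 2 * 12912.7810 * 322.4414 = 8327230.3671
2*D*S/H = 277110.6471
EOQ = sqrt(277110.6471) = 526.4130

526.4130 units


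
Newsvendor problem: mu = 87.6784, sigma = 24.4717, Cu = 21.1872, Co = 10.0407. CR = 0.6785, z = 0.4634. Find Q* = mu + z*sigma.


CR = Cu/(Cu+Co) = 21.1872/(21.1872+10.0407) = 0.6785
z = 0.4634
Q* = 87.6784 + 0.4634 * 24.4717 = 99.0186

99.0186 units


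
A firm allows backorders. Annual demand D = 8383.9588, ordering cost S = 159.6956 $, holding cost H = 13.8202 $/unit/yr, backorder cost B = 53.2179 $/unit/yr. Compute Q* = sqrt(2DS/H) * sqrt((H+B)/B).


sqrt(2DS/H) = 440.1786
sqrt((H+B)/B) = 1.1224
Q* = 440.1786 * 1.1224 = 494.0386

494.0386 units


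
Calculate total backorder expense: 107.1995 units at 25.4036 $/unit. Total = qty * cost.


Total = 107.1995 * 25.4036 = 2723.2532

2723.2532 $


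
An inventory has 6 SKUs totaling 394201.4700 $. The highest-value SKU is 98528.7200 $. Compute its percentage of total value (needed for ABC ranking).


Top item = 98528.7200
Total = 394201.4700
Percentage = 98528.7200 / 394201.4700 * 100 = 24.9945

24.9945%


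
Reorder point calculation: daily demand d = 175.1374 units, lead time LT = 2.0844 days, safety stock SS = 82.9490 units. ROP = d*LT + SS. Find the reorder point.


d*LT = 175.1374 * 2.0844 = 365.0564
ROP = 365.0564 + 82.9490 = 448.0054

448.0054 units


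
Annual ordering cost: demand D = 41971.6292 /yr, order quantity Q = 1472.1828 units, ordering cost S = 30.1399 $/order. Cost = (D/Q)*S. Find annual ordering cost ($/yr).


Number of orders = D/Q = 28.5098
Cost = 28.5098 * 30.1399 = 859.2824

859.2824 $/yr


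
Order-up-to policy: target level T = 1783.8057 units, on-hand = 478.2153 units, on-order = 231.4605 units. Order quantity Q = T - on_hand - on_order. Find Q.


Inventory position = OH + OO = 478.2153 + 231.4605 = 709.6758
Q = 1783.8057 - 709.6758 = 1074.1299

1074.1299 units


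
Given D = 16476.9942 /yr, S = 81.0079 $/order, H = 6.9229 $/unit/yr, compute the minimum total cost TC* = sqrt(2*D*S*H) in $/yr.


2*D*S*H = 18480912.7535
TC* = sqrt(18480912.7535) = 4298.9432

4298.9432 $/yr


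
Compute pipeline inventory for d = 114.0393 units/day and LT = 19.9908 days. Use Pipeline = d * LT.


Pipeline = 114.0393 * 19.9908 = 2279.7368

2279.7368 units


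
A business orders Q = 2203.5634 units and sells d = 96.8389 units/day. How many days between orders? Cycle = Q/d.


Cycle = 2203.5634 / 96.8389 = 22.7549

22.7549 days


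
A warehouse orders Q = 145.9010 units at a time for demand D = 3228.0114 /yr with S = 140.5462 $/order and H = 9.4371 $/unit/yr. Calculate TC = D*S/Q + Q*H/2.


Ordering cost = D*S/Q = 3109.5382
Holding cost = Q*H/2 = 688.4412
TC = 3109.5382 + 688.4412 = 3797.9794

3797.9794 $/yr


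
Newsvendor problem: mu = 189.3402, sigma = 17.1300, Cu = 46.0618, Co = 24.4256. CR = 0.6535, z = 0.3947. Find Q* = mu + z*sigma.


CR = Cu/(Cu+Co) = 46.0618/(46.0618+24.4256) = 0.6535
z = 0.3947
Q* = 189.3402 + 0.3947 * 17.1300 = 196.1014

196.1014 units


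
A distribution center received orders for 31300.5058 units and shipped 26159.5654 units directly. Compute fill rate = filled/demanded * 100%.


FR = 26159.5654 / 31300.5058 * 100 = 83.5755

83.5755%


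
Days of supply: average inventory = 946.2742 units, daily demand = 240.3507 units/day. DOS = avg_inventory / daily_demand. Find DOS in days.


DOS = 946.2742 / 240.3507 = 3.9371

3.9371 days


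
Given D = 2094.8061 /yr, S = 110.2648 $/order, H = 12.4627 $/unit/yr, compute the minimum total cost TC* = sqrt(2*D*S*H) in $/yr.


2*D*S*H = 5757353.0316
TC* = sqrt(5757353.0316) = 2399.4485

2399.4485 $/yr


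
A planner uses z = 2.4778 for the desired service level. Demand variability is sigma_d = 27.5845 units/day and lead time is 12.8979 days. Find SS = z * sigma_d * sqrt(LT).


sqrt(LT) = sqrt(12.8979) = 3.5914
SS = 2.4778 * 27.5845 * 3.5914 = 245.4657

245.4657 units


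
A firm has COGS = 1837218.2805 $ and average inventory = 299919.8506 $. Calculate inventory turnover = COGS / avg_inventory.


Turnover = 1837218.2805 / 299919.8506 = 6.1257

6.1257


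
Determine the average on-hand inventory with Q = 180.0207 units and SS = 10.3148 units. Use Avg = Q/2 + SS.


Q/2 = 90.0104
Avg = 90.0104 + 10.3148 = 100.3252

100.3252 units


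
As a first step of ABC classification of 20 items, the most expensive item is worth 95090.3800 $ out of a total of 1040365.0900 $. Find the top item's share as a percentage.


Top item = 95090.3800
Total = 1040365.0900
Percentage = 95090.3800 / 1040365.0900 * 100 = 9.1401

9.1401%


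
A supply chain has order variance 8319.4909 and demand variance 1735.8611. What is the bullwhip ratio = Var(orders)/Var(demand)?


BW = 8319.4909 / 1735.8611 = 4.7927

4.7927


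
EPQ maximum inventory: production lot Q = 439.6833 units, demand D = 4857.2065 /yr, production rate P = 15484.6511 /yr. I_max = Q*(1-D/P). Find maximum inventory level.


D/P = 0.3137
1 - D/P = 0.6863
I_max = 439.6833 * 0.6863 = 301.7640

301.7640 units


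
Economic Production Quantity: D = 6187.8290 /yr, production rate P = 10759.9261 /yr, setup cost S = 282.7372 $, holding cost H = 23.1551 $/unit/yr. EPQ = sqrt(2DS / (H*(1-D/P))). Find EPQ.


1 - D/P = 1 - 0.5751 = 0.4249
H*(1-D/P) = 9.8390
2DS = 3499058.8911
EPQ = sqrt(355630.0366) = 596.3472

596.3472 units


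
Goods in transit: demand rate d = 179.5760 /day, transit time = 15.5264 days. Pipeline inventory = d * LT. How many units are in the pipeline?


Pipeline = 179.5760 * 15.5264 = 2788.1688

2788.1688 units


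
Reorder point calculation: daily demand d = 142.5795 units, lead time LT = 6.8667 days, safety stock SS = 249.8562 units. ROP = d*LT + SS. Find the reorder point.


d*LT = 142.5795 * 6.8667 = 979.0507
ROP = 979.0507 + 249.8562 = 1228.9069

1228.9069 units


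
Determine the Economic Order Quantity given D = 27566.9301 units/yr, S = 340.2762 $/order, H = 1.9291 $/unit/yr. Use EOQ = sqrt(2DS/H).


2*D*S = 2 * 27566.9301 * 340.2762 = 18760740.4402
2*D*S/H = 9725125.9345
EOQ = sqrt(9725125.9345) = 3118.5134

3118.5134 units


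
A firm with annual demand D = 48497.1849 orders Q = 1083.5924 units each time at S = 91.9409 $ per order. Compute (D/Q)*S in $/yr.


Number of orders = D/Q = 44.7559
Cost = 44.7559 * 91.9409 = 4114.9004

4114.9004 $/yr


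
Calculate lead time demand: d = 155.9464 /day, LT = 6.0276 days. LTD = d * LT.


LTD = 155.9464 * 6.0276 = 939.9825

939.9825 units


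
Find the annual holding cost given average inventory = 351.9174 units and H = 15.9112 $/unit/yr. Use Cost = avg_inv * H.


Cost = 351.9174 * 15.9112 = 5599.4281

5599.4281 $/yr


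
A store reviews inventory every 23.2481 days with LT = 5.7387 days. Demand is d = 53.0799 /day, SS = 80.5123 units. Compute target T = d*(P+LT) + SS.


P + LT = 28.9868
d*(P+LT) = 53.0799 * 28.9868 = 1538.6164
T = 1538.6164 + 80.5123 = 1619.1287

1619.1287 units


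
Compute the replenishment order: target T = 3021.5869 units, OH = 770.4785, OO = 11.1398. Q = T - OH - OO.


Inventory position = OH + OO = 770.4785 + 11.1398 = 781.6183
Q = 3021.5869 - 781.6183 = 2239.9686

2239.9686 units


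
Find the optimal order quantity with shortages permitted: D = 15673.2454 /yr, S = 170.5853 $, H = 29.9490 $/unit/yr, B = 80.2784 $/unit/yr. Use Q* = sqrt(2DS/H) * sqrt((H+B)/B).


sqrt(2DS/H) = 422.5461
sqrt((H+B)/B) = 1.1718
Q* = 422.5461 * 1.1718 = 495.1303

495.1303 units


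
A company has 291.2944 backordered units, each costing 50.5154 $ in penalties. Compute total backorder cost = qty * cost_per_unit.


Total = 291.2944 * 50.5154 = 14714.8531

14714.8531 $


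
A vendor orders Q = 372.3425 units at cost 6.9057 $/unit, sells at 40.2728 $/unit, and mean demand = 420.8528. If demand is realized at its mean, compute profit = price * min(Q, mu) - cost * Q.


Sales at mu = min(372.3425, 420.8528) = 372.3425
Revenue = 40.2728 * 372.3425 = 14995.2750
Total cost = 6.9057 * 372.3425 = 2571.2856
Profit = 14995.2750 - 2571.2856 = 12423.9894

12423.9894 $


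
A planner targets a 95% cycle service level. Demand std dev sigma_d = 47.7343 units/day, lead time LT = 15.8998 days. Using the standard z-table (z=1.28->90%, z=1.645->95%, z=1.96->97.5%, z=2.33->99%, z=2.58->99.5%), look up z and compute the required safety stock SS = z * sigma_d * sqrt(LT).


From the table, SL = 95% corresponds to z = 1.645
sqrt(LT) = sqrt(15.8998) = 3.9875
SS = 1.645 * 47.7343 * 3.9875 = 313.1066

313.1066 units


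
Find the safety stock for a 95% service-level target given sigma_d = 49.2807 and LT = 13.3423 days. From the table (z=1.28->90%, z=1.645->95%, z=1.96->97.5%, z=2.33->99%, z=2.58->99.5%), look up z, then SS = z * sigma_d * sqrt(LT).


From the table, SL = 95% corresponds to z = 1.645
sqrt(LT) = sqrt(13.3423) = 3.6527
SS = 1.645 * 49.2807 * 3.6527 = 296.1134

296.1134 units


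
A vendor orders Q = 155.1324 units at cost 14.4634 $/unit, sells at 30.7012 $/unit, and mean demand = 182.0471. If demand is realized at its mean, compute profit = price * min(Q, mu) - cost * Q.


Sales at mu = min(155.1324, 182.0471) = 155.1324
Revenue = 30.7012 * 155.1324 = 4762.7508
Total cost = 14.4634 * 155.1324 = 2243.7420
Profit = 4762.7508 - 2243.7420 = 2519.0089

2519.0089 $


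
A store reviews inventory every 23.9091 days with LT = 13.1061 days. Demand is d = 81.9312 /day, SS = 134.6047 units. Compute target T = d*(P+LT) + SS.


P + LT = 37.0152
d*(P+LT) = 81.9312 * 37.0152 = 3032.6998
T = 3032.6998 + 134.6047 = 3167.3045

3167.3045 units


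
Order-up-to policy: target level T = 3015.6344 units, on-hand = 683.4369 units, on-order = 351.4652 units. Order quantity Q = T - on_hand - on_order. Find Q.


Inventory position = OH + OO = 683.4369 + 351.4652 = 1034.9021
Q = 3015.6344 - 1034.9021 = 1980.7323

1980.7323 units


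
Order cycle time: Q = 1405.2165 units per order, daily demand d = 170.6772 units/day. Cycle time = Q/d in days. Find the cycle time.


Cycle = 1405.2165 / 170.6772 = 8.2332

8.2332 days


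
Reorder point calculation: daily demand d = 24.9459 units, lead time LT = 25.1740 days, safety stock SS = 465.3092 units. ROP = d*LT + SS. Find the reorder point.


d*LT = 24.9459 * 25.1740 = 627.9881
ROP = 627.9881 + 465.3092 = 1093.2973

1093.2973 units


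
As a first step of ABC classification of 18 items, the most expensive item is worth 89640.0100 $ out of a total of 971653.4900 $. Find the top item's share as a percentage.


Top item = 89640.0100
Total = 971653.4900
Percentage = 89640.0100 / 971653.4900 * 100 = 9.2255

9.2255%


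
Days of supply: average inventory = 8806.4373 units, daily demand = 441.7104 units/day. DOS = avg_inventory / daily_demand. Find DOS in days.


DOS = 8806.4373 / 441.7104 = 19.9371

19.9371 days


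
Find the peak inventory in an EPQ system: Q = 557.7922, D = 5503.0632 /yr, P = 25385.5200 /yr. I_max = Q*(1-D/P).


D/P = 0.2168
1 - D/P = 0.7832
I_max = 557.7922 * 0.7832 = 436.8742

436.8742 units


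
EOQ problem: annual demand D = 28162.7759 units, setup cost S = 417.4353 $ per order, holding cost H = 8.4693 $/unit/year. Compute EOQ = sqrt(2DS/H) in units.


2*D*S = 2 * 28162.7759 * 417.4353 = 23512273.6133
2*D*S/H = 2776176.7340
EOQ = sqrt(2776176.7340) = 1666.1863

1666.1863 units


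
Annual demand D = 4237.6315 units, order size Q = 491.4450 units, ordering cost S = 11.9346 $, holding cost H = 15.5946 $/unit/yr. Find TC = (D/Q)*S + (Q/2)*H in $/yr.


Ordering cost = D*S/Q = 102.9097
Holding cost = Q*H/2 = 3831.9441
TC = 102.9097 + 3831.9441 = 3934.8538

3934.8538 $/yr


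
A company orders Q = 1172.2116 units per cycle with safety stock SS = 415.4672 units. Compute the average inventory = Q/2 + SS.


Q/2 = 586.1058
Avg = 586.1058 + 415.4672 = 1001.5730

1001.5730 units


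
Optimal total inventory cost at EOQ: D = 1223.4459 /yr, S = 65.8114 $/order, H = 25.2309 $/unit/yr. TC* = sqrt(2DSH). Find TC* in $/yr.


2*D*S*H = 4063016.9815
TC* = sqrt(4063016.9815) = 2015.6927

2015.6927 $/yr


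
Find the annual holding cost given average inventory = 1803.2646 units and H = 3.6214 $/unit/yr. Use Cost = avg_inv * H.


Cost = 1803.2646 * 3.6214 = 6530.3424

6530.3424 $/yr


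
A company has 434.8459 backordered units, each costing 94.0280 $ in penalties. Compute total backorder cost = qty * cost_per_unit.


Total = 434.8459 * 94.0280 = 40887.6903

40887.6903 $


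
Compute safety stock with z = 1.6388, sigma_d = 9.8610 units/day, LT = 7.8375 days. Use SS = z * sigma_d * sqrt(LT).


sqrt(LT) = sqrt(7.8375) = 2.7996
SS = 1.6388 * 9.8610 * 2.7996 = 45.2414

45.2414 units


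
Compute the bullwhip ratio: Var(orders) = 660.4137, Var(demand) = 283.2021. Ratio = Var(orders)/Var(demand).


BW = 660.4137 / 283.2021 = 2.3320

2.3320


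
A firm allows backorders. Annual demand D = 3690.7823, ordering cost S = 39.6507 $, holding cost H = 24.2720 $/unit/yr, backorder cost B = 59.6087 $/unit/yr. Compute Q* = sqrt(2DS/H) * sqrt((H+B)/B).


sqrt(2DS/H) = 109.8113
sqrt((H+B)/B) = 1.1862
Q* = 109.8113 * 1.1862 = 130.2636

130.2636 units


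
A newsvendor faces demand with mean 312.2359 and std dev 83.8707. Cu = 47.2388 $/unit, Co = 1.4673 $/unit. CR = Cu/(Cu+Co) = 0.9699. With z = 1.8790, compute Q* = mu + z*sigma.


CR = Cu/(Cu+Co) = 47.2388/(47.2388+1.4673) = 0.9699
z = 1.8790
Q* = 312.2359 + 1.8790 * 83.8707 = 469.8289

469.8289 units


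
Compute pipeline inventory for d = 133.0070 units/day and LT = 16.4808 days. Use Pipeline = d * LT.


Pipeline = 133.0070 * 16.4808 = 2192.0618

2192.0618 units


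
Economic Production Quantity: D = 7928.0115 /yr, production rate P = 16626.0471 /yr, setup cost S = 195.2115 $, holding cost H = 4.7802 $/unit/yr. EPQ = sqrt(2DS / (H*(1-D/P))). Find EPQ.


1 - D/P = 1 - 0.4768 = 0.5232
H*(1-D/P) = 2.5008
2DS = 3095278.0339
EPQ = sqrt(1237717.1931) = 1112.5274

1112.5274 units


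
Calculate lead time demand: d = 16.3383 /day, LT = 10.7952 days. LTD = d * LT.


LTD = 16.3383 * 10.7952 = 176.3752

176.3752 units


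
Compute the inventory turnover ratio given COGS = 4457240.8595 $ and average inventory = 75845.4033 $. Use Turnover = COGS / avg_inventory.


Turnover = 4457240.8595 / 75845.4033 = 58.7674

58.7674


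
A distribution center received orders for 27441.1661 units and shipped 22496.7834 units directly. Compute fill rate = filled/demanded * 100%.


FR = 22496.7834 / 27441.1661 * 100 = 81.9819

81.9819%


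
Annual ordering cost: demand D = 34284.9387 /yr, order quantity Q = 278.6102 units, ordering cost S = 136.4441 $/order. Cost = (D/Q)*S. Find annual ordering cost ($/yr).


Number of orders = D/Q = 123.0570
Cost = 123.0570 * 136.4441 = 16790.4032

16790.4032 $/yr


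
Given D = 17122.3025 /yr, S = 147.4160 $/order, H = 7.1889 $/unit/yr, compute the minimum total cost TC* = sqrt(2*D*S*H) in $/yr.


2*D*S*H = 36291024.3230
TC* = sqrt(36291024.3230) = 6024.2032

6024.2032 $/yr


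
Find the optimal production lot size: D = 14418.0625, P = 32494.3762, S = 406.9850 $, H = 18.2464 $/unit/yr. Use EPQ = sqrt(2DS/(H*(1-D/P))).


1 - D/P = 1 - 0.4437 = 0.5563
H*(1-D/P) = 10.1503
2DS = 11735870.3331
EPQ = sqrt(1156209.2666) = 1075.2717

1075.2717 units


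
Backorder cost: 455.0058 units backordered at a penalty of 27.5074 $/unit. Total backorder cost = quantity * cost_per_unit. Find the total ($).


Total = 455.0058 * 27.5074 = 12516.0265

12516.0265 $


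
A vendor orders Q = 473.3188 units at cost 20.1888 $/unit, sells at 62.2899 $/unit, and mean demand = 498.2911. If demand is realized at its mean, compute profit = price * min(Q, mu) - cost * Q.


Sales at mu = min(473.3188, 498.2911) = 473.3188
Revenue = 62.2899 * 473.3188 = 29482.9807
Total cost = 20.1888 * 473.3188 = 9555.7386
Profit = 29482.9807 - 9555.7386 = 19927.2421

19927.2421 $


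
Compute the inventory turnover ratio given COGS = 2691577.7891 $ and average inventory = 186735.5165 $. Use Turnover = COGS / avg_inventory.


Turnover = 2691577.7891 / 186735.5165 = 14.4139

14.4139


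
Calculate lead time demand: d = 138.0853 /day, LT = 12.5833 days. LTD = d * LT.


LTD = 138.0853 * 12.5833 = 1737.5688

1737.5688 units


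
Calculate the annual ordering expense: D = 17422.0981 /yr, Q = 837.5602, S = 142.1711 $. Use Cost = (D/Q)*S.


Number of orders = D/Q = 20.8010
Cost = 20.8010 * 142.1711 = 2957.3025

2957.3025 $/yr


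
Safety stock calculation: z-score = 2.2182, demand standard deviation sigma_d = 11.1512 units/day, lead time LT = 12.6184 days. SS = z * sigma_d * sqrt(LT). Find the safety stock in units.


sqrt(LT) = sqrt(12.6184) = 3.5522
SS = 2.2182 * 11.1512 * 3.5522 = 87.8667

87.8667 units


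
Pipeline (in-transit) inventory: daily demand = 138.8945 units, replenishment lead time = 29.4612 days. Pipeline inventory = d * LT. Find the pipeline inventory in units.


Pipeline = 138.8945 * 29.4612 = 4091.9986

4091.9986 units


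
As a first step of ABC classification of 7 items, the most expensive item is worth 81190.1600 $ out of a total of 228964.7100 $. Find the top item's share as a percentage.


Top item = 81190.1600
Total = 228964.7100
Percentage = 81190.1600 / 228964.7100 * 100 = 35.4597

35.4597%


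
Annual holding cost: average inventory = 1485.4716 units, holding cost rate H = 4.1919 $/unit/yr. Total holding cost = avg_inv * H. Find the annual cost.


Cost = 1485.4716 * 4.1919 = 6226.9484

6226.9484 $/yr


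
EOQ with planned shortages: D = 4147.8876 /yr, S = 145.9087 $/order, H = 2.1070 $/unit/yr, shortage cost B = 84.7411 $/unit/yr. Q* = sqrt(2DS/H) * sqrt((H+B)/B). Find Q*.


sqrt(2DS/H) = 757.9435
sqrt((H+B)/B) = 1.0124
Q* = 757.9435 * 1.0124 = 767.3084

767.3084 units


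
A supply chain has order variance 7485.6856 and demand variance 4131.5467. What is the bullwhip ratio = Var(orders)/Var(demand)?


BW = 7485.6856 / 4131.5467 = 1.8118

1.8118


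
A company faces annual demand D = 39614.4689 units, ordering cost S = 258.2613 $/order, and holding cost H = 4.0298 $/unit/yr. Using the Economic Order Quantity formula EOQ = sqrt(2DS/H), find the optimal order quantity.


2*D*S = 2 * 39614.4689 * 258.2613 = 20461768.4738
2*D*S/H = 5077613.8949
EOQ = sqrt(5077613.8949) = 2253.3561

2253.3561 units


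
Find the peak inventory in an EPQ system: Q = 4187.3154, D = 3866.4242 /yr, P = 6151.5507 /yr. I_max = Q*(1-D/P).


D/P = 0.6285
1 - D/P = 0.3715
I_max = 4187.3154 * 0.3715 = 1555.4688

1555.4688 units


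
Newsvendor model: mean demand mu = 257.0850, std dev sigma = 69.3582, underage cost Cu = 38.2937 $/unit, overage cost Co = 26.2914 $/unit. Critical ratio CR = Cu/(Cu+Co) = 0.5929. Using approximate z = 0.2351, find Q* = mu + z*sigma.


CR = Cu/(Cu+Co) = 38.2937/(38.2937+26.2914) = 0.5929
z = 0.2351
Q* = 257.0850 + 0.2351 * 69.3582 = 273.3911

273.3911 units


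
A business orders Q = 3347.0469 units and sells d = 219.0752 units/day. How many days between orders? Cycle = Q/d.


Cycle = 3347.0469 / 219.0752 = 15.2781

15.2781 days


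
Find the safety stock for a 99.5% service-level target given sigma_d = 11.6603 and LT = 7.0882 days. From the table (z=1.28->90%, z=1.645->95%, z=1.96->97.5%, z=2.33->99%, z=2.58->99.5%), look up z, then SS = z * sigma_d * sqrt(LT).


From the table, SL = 99.5% corresponds to z = 2.58
sqrt(LT) = sqrt(7.0882) = 2.6624
SS = 2.58 * 11.6603 * 2.6624 = 80.0935

80.0935 units


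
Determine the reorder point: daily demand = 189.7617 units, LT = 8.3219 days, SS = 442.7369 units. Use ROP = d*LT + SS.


d*LT = 189.7617 * 8.3219 = 1579.1779
ROP = 1579.1779 + 442.7369 = 2021.9148

2021.9148 units


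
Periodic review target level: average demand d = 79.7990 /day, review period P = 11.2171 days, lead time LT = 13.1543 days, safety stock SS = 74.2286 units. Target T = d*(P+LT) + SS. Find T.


P + LT = 24.3714
d*(P+LT) = 79.7990 * 24.3714 = 1944.8133
T = 1944.8133 + 74.2286 = 2019.0419

2019.0419 units


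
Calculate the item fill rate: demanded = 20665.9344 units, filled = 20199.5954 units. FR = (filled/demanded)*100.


FR = 20199.5954 / 20665.9344 * 100 = 97.7434

97.7434%


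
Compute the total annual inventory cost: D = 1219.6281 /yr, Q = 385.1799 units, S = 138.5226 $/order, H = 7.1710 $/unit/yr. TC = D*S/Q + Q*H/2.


Ordering cost = D*S/Q = 438.6160
Holding cost = Q*H/2 = 1381.0625
TC = 438.6160 + 1381.0625 = 1819.6785

1819.6785 $/yr


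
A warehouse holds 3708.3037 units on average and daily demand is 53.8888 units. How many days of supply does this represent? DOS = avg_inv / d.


DOS = 3708.3037 / 53.8888 = 68.8140

68.8140 days


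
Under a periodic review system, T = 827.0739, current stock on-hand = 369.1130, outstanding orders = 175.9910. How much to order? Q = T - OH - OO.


Inventory position = OH + OO = 369.1130 + 175.9910 = 545.1040
Q = 827.0739 - 545.1040 = 281.9699

281.9699 units


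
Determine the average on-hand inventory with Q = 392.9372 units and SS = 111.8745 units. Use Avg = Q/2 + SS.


Q/2 = 196.4686
Avg = 196.4686 + 111.8745 = 308.3431

308.3431 units


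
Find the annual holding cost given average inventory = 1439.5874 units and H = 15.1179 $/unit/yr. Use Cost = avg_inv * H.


Cost = 1439.5874 * 15.1179 = 21763.5384

21763.5384 $/yr


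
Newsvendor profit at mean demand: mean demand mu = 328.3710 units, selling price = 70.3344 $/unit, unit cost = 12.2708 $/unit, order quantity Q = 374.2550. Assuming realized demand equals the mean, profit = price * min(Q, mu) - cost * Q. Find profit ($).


Sales at mu = min(374.2550, 328.3710) = 328.3710
Revenue = 70.3344 * 328.3710 = 23095.7773
Total cost = 12.2708 * 374.2550 = 4592.4083
Profit = 23095.7773 - 4592.4083 = 18503.3690

18503.3690 $


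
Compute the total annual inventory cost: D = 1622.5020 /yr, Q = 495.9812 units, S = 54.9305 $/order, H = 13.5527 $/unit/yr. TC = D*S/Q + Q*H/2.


Ordering cost = D*S/Q = 179.6940
Holding cost = Q*H/2 = 3360.9422
TC = 179.6940 + 3360.9422 = 3540.6362

3540.6362 $/yr


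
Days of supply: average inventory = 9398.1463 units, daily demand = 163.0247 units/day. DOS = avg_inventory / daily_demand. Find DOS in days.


DOS = 9398.1463 / 163.0247 = 57.6486

57.6486 days


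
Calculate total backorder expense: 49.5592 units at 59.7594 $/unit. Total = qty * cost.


Total = 49.5592 * 59.7594 = 2961.6281

2961.6281 $


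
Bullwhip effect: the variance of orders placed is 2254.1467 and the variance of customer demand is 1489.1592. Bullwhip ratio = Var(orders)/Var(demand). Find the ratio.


BW = 2254.1467 / 1489.1592 = 1.5137

1.5137


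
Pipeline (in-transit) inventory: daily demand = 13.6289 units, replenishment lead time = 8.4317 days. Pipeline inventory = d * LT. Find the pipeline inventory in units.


Pipeline = 13.6289 * 8.4317 = 114.9148

114.9148 units


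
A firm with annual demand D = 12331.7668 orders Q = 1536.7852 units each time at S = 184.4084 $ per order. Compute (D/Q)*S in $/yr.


Number of orders = D/Q = 8.0244
Cost = 8.0244 * 184.4084 = 1479.7653

1479.7653 $/yr


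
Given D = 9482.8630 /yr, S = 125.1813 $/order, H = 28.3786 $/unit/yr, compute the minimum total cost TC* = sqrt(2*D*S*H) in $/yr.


2*D*S*H = 67375173.4053
TC* = sqrt(67375173.4053) = 8208.2381

8208.2381 $/yr


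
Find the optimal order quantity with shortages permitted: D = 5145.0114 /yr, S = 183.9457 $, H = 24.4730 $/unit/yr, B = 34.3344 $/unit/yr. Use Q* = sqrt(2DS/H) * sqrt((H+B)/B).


sqrt(2DS/H) = 278.1054
sqrt((H+B)/B) = 1.3087
Q* = 278.1054 * 1.3087 = 363.9659

363.9659 units


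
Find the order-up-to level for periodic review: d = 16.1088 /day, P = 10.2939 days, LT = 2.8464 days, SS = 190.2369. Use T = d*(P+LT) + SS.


P + LT = 13.1403
d*(P+LT) = 16.1088 * 13.1403 = 211.6745
T = 211.6745 + 190.2369 = 401.9114

401.9114 units


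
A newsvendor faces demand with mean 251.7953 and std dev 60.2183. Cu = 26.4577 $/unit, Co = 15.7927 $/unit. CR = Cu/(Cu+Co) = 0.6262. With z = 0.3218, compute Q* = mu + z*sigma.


CR = Cu/(Cu+Co) = 26.4577/(26.4577+15.7927) = 0.6262
z = 0.3218
Q* = 251.7953 + 0.3218 * 60.2183 = 271.1735

271.1735 units


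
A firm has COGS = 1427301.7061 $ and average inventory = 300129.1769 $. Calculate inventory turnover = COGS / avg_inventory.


Turnover = 1427301.7061 / 300129.1769 = 4.7556

4.7556


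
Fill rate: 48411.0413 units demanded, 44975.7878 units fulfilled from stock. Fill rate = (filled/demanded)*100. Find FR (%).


FR = 44975.7878 / 48411.0413 * 100 = 92.9040

92.9040%


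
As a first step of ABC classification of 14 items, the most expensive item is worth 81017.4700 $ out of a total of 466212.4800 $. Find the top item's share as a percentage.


Top item = 81017.4700
Total = 466212.4800
Percentage = 81017.4700 / 466212.4800 * 100 = 17.3778

17.3778%


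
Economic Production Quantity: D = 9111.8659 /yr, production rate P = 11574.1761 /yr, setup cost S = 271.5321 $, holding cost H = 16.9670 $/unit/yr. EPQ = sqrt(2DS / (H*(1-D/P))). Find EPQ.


1 - D/P = 1 - 0.7873 = 0.2127
H*(1-D/P) = 3.6096
2DS = 4948328.1655
EPQ = sqrt(1370884.1510) = 1170.8476

1170.8476 units


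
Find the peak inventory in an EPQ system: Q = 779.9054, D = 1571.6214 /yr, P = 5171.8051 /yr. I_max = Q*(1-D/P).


D/P = 0.3039
1 - D/P = 0.6961
I_max = 779.9054 * 0.6961 = 542.9057

542.9057 units


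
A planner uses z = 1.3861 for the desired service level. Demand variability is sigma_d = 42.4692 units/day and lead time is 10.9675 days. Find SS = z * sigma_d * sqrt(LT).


sqrt(LT) = sqrt(10.9675) = 3.3117
SS = 1.3861 * 42.4692 * 3.3117 = 194.9497

194.9497 units


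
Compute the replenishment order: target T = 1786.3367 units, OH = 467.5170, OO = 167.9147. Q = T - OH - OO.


Inventory position = OH + OO = 467.5170 + 167.9147 = 635.4317
Q = 1786.3367 - 635.4317 = 1150.9050

1150.9050 units


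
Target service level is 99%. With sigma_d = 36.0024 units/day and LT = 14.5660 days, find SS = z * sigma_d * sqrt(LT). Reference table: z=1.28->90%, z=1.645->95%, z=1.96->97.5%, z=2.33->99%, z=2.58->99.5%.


From the table, SL = 99% corresponds to z = 2.33
sqrt(LT) = sqrt(14.5660) = 3.8165
SS = 2.33 * 36.0024 * 3.8165 = 320.1530

320.1530 units


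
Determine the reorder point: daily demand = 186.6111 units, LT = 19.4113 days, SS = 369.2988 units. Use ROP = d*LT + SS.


d*LT = 186.6111 * 19.4113 = 3622.3640
ROP = 3622.3640 + 369.2988 = 3991.6628

3991.6628 units


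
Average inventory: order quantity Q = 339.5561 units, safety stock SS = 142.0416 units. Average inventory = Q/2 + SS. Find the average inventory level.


Q/2 = 169.7781
Avg = 169.7781 + 142.0416 = 311.8197

311.8197 units


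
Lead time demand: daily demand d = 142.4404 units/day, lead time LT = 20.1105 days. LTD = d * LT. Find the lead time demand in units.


LTD = 142.4404 * 20.1105 = 2864.5477

2864.5477 units


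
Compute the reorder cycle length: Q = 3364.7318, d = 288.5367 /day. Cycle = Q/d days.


Cycle = 3364.7318 / 288.5367 = 11.6614

11.6614 days


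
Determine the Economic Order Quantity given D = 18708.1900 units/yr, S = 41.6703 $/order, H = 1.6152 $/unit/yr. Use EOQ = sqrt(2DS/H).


2*D*S = 2 * 18708.1900 * 41.6703 = 1559151.7795
2*D*S/H = 965299.5168
EOQ = sqrt(965299.5168) = 982.4966

982.4966 units


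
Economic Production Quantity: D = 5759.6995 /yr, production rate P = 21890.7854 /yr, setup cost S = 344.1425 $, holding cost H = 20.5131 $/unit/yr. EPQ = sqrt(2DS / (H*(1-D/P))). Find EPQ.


1 - D/P = 1 - 0.2631 = 0.7369
H*(1-D/P) = 15.1159
2DS = 3964314.7704
EPQ = sqrt(262261.5194) = 512.1148

512.1148 units


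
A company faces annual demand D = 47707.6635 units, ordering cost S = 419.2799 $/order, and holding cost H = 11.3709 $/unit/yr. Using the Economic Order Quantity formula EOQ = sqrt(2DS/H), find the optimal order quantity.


2*D*S = 2 * 47707.6635 * 419.2799 = 40005728.7630
2*D*S/H = 3518255.2624
EOQ = sqrt(3518255.2624) = 1875.7013

1875.7013 units


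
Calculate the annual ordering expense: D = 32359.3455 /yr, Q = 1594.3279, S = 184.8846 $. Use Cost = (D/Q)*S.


Number of orders = D/Q = 20.2965
Cost = 20.2965 * 184.8846 = 3752.5183

3752.5183 $/yr


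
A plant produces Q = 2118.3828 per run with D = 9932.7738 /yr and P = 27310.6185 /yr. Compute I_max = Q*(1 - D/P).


D/P = 0.3637
1 - D/P = 0.6363
I_max = 2118.3828 * 0.6363 = 1347.9346

1347.9346 units


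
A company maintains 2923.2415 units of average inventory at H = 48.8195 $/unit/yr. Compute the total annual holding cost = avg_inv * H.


Cost = 2923.2415 * 48.8195 = 142711.1884

142711.1884 $/yr


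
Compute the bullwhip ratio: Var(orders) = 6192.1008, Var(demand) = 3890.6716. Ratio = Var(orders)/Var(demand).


BW = 6192.1008 / 3890.6716 = 1.5915

1.5915


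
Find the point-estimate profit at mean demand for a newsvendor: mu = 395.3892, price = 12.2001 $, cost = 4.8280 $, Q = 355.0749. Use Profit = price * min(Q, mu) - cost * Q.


Sales at mu = min(355.0749, 395.3892) = 355.0749
Revenue = 12.2001 * 355.0749 = 4331.9493
Total cost = 4.8280 * 355.0749 = 1714.3016
Profit = 4331.9493 - 1714.3016 = 2617.6477

2617.6477 $


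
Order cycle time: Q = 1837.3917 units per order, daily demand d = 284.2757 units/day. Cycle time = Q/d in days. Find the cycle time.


Cycle = 1837.3917 / 284.2757 = 6.4634

6.4634 days


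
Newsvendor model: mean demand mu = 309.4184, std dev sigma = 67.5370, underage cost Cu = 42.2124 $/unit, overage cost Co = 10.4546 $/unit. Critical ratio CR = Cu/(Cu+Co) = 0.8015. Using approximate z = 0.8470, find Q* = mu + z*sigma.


CR = Cu/(Cu+Co) = 42.2124/(42.2124+10.4546) = 0.8015
z = 0.8470
Q* = 309.4184 + 0.8470 * 67.5370 = 366.6222

366.6222 units


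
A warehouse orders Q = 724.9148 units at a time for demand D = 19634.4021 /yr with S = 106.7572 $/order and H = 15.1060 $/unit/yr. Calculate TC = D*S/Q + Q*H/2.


Ordering cost = D*S/Q = 2891.5312
Holding cost = Q*H/2 = 5475.2815
TC = 2891.5312 + 5475.2815 = 8366.8127

8366.8127 $/yr
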